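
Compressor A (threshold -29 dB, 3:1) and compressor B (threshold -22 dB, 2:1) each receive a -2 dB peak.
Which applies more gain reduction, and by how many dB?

A: overshoot 27 dB → output overshoot 9 dB → GR 18 dB.
B: overshoot 20 dB → output overshoot 10 dB → GR 10 dB.
A reduces 8 dB more.

A, by 8 dB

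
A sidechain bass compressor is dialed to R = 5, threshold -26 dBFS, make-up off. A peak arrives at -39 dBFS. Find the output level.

-39 dBFS is 13 dB below the -26 dBFS threshold, so no gain reduction is applied.
Output = input = -39 dBFS.

-39 dBFS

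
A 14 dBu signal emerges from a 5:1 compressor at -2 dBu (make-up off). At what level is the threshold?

Let T be the threshold. Output overshoot = (input overshoot)/R, so -2 − T = (14 − T)/5.
5·(-2 − T) = 14 − T → 4·T = -10 − 14 = -24.
T = -24/4 = -6 dBu.

-6 dBu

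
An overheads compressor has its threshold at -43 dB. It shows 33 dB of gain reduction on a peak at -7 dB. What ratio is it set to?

Input overshoot = -7 − (-43) = 36 dB.
Output overshoot = 36 − 33 = 3 dB.
Ratio = input overshoot / output overshoot = 36 / 3 = 12.

12:1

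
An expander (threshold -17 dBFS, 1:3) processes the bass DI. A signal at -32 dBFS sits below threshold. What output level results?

-62 dBFS

Undershoot = (-17) − (-32) = 15 dB.
At 1:3, that expands to 45 dB under threshold.
Output = -17 − 45 = -62 dBFS.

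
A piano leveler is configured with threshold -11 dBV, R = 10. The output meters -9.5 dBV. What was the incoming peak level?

4 dBV

The compressed level sits -9.5 − (-11) = 1.5 dB over threshold.
Input overshoot = R × output overshoot = 15 dB → input = -11 + 15 = 4 dBV.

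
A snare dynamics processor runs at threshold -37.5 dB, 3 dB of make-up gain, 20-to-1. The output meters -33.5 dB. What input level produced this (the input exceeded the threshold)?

-17.5 dB

Before make-up, the level was -33.5 − 3 = -36.5 dB.
That's 1 dB above the -37.5 dB threshold.
Before 20:1 compression the overshoot was 1 × 20 = 20 dB, so input = -37.5 + 20 = -17.5 dB.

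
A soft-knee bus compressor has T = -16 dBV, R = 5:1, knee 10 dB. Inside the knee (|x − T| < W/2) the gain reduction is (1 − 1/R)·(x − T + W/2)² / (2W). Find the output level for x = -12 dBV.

x − T + W/2 = -12 − (-16) + 5 = 9.
GR = (1 − 1/5) × 9² / 20 = 0.8 × 81 / 20 = 3.24 dB.
Output = -12 − 3.24 = -15.24 dBV.

-15.24 dBV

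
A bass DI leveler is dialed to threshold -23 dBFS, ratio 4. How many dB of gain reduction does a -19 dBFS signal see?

Overshoot = -19 − (-23) = 4 dB.
After 4:1 compression the overshoot becomes 4/4 = 1 dB.
GR = overshoot in − overshoot out = 4 − 1 = 3 dB.

3 dB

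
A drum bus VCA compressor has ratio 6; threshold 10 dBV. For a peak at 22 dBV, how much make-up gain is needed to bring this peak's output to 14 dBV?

2 dB

Overshoot 12 dB → 12/6 = 2 dB after compression, so the compressed level is 10 + 2 = 12 dBV.
Make-up = target − compressed = 14 − 12 = 2 dB.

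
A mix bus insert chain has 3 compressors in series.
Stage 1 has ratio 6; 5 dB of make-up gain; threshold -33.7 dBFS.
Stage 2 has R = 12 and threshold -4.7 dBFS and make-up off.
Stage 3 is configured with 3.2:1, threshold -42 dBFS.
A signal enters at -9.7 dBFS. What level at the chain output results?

-36.59375 dBFS

Stage 1: overshoot 24 dB → 24/6 = 4 dB → -29.7 dBFS; +5 dB make-up → -24.7 dBFS.
Stage 2: -24.7 dBFS is at or below the -4.7 dBFS threshold — no compression; output -24.7 dBFS.
Stage 3: -24.7 dBFS is 17.3 dB over -42 dBFS; at 3.2:1 that becomes 5.40625 dB over, giving -36.59375 dBFS.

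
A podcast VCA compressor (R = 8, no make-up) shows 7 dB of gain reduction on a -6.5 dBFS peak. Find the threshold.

-14.5 dBFS

Let T be the threshold. Output overshoot = (input overshoot)/R, so -13.5 − T = (-6.5 − T)/8.
8·(-13.5 − T) = -6.5 − T → 7·T = -108 − (-6.5) = -101.5.
T = -101.5/7 = -14.5 dBFS.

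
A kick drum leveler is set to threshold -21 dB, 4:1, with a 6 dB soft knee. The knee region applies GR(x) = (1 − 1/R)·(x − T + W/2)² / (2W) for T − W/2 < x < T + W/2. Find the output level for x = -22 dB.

x − T + W/2 = -22 − (-21) + 3 = 2.
GR = (1 − 1/4) × 2² / 12 = 0.75 × 4 / 12 = 0.25 dB.
Output = -22 − 0.25 = -22.25 dB.

-22.25 dB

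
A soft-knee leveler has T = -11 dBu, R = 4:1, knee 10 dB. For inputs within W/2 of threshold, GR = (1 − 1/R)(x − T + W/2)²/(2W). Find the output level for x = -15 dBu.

-15.0375 dBu

x − T + W/2 = -15 − (-11) + 5 = 1.
GR = (1 − 1/4) × 1² / 20 = 0.75 × 1 / 20 = 0.0375 dB.
Output = -15 − 0.0375 = -15.0375 dBu.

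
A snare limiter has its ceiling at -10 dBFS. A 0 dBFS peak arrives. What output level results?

-10 dBFS

The limiter clamps the peak to its -10 dBFS ceiling.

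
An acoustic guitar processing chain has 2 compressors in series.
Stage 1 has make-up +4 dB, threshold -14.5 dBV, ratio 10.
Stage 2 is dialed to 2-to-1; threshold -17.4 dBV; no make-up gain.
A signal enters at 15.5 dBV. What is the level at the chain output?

-12.45 dBV

Stage 1: overshoot 30 dB → 30/10 = 3 dB → -11.5 dBV; +4 dB make-up → -7.5 dBV.
Stage 2: overshoot 9.9 dB → 9.9/2 = 4.95 dB → -12.45 dBV.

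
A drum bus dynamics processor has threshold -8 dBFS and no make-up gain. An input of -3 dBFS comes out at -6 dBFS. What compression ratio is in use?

Input overshoot = -3 − (-8) = 5 dB; output overshoot = -6 − (-8) = 2 dB.
Ratio = 5 / 2 = 2.5.

2.5:1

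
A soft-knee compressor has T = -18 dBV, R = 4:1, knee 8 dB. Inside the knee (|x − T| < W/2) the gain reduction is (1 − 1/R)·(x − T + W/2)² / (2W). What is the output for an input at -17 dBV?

-18.171875 dBV

x − T + W/2 = -17 − (-18) + 4 = 5.
GR = (1 − 1/4) × 5² / 16 = 0.75 × 25 / 16 = 1.171875 dB.
Output = -17 − 1.171875 = -18.171875 dBV.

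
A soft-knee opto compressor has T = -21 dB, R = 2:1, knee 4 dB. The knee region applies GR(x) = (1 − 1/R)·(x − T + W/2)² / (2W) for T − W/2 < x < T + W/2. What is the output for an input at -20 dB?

x − T + W/2 = -20 − (-21) + 2 = 3.
GR = (1 − 1/2) × 3² / 8 = 0.5 × 9 / 8 = 0.5625 dB.
Output = -20 − 0.5625 = -20.5625 dB.

-20.5625 dB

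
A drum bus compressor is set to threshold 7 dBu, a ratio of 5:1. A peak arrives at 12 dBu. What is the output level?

8 dBu

Overshoot: 12 − 7 = 5 dB.
5:1 compression reduces that to 5/5 = 1 dB over.
Output = 7 + 1 = 8 dBu.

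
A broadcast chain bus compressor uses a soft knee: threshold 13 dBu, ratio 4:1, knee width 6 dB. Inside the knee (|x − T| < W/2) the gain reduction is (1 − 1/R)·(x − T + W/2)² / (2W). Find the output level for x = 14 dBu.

13 dBu

x − T + W/2 = 14 − 13 + 3 = 4.
GR = (1 − 1/4) × 4² / 12 = 0.75 × 16 / 12 = 1 dB.
Output = 14 − 1 = 13 dBu.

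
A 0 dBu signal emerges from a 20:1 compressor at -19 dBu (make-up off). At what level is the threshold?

Gain reduction = 0 − (-19) = 19 dB; output overshoot = GR / (R − 1) = 19 / 19 = 1 dB.
Threshold = output − output overshoot = -19 − 1 = -20 dBu.

-20 dBu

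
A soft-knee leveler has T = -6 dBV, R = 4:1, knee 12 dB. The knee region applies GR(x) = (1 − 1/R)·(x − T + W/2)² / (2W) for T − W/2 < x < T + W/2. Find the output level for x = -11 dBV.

-11.03125 dBV

x − T + W/2 = -11 − (-6) + 6 = 1.
GR = (1 − 1/4) × 1² / 24 = 0.75 × 1 / 24 = 0.03125 dB.
Output = -11 − 0.03125 = -11.03125 dBV.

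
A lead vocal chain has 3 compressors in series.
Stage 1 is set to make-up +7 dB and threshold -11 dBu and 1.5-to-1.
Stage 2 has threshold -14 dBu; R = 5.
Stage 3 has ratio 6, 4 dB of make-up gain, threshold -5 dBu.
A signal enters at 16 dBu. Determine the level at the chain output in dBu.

Stage 1: 27 dB above -11 dBu, reduced 1.5:1 to 18 dB above → 7 dBu; +7 dB make-up → 14 dBu.
Stage 2: 28 dB above -14 dBu, reduced 5:1 to 5.6 dB above → -8.4 dBu.
Stage 3: -8.4 dBu ≤ -5 dBu, so stage 3 doesn't engage; make-up brings it to -4.4 dBu.

-4.4 dBu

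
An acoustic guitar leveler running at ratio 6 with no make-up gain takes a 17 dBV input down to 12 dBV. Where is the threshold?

Let T be the threshold. Output overshoot = (input overshoot)/R, so 12 − T = (17 − T)/6.
6·(12 − T) = 17 − T → 5·T = 72 − 17 = 55.
T = 55/5 = 11 dBV.

11 dBV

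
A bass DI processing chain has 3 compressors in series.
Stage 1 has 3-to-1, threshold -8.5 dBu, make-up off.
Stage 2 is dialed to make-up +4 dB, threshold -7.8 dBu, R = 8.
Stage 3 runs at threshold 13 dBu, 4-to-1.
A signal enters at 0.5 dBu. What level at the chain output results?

-3.5125 dBu

Stage 1: 0.5 dBu is 9 dB over -8.5 dBu; at 3:1 that becomes 3 dB over, giving -5.5 dBu.
Stage 2: overshoot 2.3 dB → 2.3/8 = 0.2875 dB → -7.5125 dBu; +4 dB make-up → -3.5125 dBu.
Stage 3: below threshold (-3.5125 ≤ 13); passes unchanged; output -3.5125 dBu.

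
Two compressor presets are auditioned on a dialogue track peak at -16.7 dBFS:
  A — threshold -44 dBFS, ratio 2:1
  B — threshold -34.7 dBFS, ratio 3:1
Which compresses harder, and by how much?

A, by 1.65 dB

A: 27.3 dB over, compressed to 13.65 dB over, so 13.65 dB of GR.
B: 18 dB over, compressed to 6 dB over, so 12 dB of GR.
A reduces 1.65 dB more.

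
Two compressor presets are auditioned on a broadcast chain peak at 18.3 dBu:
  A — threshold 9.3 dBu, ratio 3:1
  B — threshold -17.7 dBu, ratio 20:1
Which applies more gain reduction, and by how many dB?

B, by 28.2 dB

A: overshoot 9 dB → output overshoot 3 dB → GR 6 dB.
B: overshoot 36 dB → output overshoot 1.8 dB → GR 34.2 dB.
B reduces 28.2 dB more.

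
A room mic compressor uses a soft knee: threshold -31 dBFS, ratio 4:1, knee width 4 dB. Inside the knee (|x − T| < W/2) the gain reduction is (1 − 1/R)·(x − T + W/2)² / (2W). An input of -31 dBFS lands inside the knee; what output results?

x − T + W/2 = -31 − (-31) + 2 = 2.
GR = (1 − 1/4) × 2² / 8 = 0.75 × 4 / 8 = 0.375 dB.
Output = -31 − 0.375 = -31.375 dBFS.

-31.375 dBFS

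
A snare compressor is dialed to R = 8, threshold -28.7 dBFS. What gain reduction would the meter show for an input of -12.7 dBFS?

14 dB

Overshoot = -12.7 − (-28.7) = 16 dB.
A 8:1 ratio leaves 2 dB of that excess.
GR = overshoot in − overshoot out = 16 − 2 = 14 dB.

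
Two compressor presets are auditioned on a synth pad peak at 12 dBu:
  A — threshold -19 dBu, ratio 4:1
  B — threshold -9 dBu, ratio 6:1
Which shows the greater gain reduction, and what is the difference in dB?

A, by 5.75 dB

A: 31 dB over, compressed to 7.75 dB over, so 23.25 dB of GR.
B: 21 dB over, compressed to 3.5 dB over, so 17.5 dB of GR.
A reduces 5.75 dB more.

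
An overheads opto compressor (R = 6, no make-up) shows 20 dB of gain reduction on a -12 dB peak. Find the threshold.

Gain reduction = -12 − (-32) = 20 dB; output overshoot = GR / (R − 1) = 20 / 5 = 4 dB.
Threshold = output − output overshoot = -32 − 4 = -36 dB.

-36 dB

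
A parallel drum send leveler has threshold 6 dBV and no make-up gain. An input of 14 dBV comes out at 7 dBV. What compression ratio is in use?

8:1

Input overshoot = 14 − 6 = 8 dB; output overshoot = 7 − 6 = 1 dB.
Ratio = 8 / 1 = 8.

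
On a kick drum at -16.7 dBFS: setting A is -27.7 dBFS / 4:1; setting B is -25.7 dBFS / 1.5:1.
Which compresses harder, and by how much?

A: overshoot 11 dB → output overshoot 2.75 dB → GR 8.25 dB.
B: overshoot 9 dB → output overshoot 6 dB → GR 3 dB.
Difference: 5.25 dB in favour of A.

A, by 5.25 dB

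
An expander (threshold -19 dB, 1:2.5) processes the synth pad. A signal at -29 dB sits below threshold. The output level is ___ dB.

-44 dB

Below threshold, a 1:2.5 expander applies gain = (2.5−1)×(T − x) of attenuation.
(2.5−1) × 10 = 15 dB, so output = -29 − 15 = -44 dB.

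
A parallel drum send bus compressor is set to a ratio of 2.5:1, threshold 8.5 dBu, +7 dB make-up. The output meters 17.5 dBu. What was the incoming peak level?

13.5 dBu

Before make-up, the level was 17.5 − 7 = 10.5 dBu.
That's 2 dB above the 8.5 dBu threshold.
Before 2.5:1 compression the overshoot was 2 × 2.5 = 5 dB, so input = 8.5 + 5 = 13.5 dBu.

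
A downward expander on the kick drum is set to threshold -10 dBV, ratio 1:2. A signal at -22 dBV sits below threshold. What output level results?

-34 dBV

Below threshold, a 1:2 expander applies gain = (2−1)×(T − x) of attenuation.
(2−1) × 12 = 12 dB, so output = -22 − 12 = -34 dBV.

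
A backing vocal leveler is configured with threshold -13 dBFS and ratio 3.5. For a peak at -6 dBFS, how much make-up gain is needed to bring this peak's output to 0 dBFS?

11 dB

The peak compresses to -13 + 7/3.5 = -11 dBFS.
To reach 0 dBFS requires 0 − (-11) = 11 dB of make-up.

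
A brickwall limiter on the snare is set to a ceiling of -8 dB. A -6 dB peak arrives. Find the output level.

-8 dB

A brickwall limiter is an ∞:1 compressor: any input above the ceiling is clamped to -8 dB.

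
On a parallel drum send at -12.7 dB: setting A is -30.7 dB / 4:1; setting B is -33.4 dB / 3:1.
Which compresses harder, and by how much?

B, by 0.3 dB

A: 18 dB over, compressed to 4.5 dB over, so 13.5 dB of GR.
B: 20.7 dB over, compressed to 6.9 dB over, so 13.8 dB of GR.
B reduces 0.3 dB more.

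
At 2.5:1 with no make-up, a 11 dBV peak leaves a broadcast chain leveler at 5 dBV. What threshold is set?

Input is 10 dB above T (since output overshoot × R = input overshoot: (5 − T)·2.5 = 11 − T gives T = 1 dBV).
Check: 1 + (11 − 1)/2.5 = 1 + 4 = 5 dBV. ✓

1 dBV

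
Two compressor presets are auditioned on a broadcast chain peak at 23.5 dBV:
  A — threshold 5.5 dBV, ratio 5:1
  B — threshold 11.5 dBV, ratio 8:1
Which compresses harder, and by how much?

A: GR = 18 − 18/5 = 14.4 dB.
B: GR = 12 − 12/8 = 10.5 dB.
Difference: 3.9 dB in favour of A.

A, by 3.9 dB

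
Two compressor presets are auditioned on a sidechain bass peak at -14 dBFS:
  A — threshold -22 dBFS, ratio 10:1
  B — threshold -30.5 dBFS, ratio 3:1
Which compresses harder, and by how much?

A: GR = 8 − 8/10 = 7.2 dB.
B: GR = 16.5 − 16.5/3 = 11 dB.
Difference: 3.8 dB in favour of B.

B, by 3.8 dB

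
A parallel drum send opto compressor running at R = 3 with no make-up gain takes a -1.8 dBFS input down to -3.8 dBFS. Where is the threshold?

Gain reduction = -1.8 − (-3.8) = 2 dB; output overshoot = GR / (R − 1) = 2 / 2 = 1 dB.
Threshold = output − output overshoot = -3.8 − 1 = -4.8 dBFS.

-4.8 dBFS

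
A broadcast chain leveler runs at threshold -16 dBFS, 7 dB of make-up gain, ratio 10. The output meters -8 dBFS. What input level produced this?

-6 dBFS

Remove make-up: -8 − 7 = -15 dBFS.
The compressed level sits -15 − (-16) = 1 dB over threshold.
Input overshoot = R × output overshoot = 10 dB → input = -16 + 10 = -6 dBFS.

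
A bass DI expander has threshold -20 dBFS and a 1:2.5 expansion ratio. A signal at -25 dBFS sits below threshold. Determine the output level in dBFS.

The input is 5 dB below the -20 dBFS threshold.
A 1:2.5 expander multiplies undershoot by 2.5: 5 × 2.5 = 12.5 dB below threshold.
Output = -20 − 12.5 = -32.5 dBFS.

-32.5 dBFS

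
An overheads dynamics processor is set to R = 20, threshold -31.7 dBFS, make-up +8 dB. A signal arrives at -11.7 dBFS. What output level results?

The input is 20 dB above the -31.7 dBFS threshold.
The 20 dB excess becomes 1 dB after 20:1 reduction.
That puts the output at -30.7 dBFS; make-up adds 8 dB, giving -22.7 dBFS.

-22.7 dBFS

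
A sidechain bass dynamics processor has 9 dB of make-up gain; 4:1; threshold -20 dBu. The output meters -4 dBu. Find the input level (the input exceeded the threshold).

Before make-up, the level was -4 − 9 = -13 dBu.
The compressed level sits -13 − (-20) = 7 dB over threshold.
Input overshoot = R × output overshoot = 28 dB → input = -20 + 28 = 8 dBu.

8 dBu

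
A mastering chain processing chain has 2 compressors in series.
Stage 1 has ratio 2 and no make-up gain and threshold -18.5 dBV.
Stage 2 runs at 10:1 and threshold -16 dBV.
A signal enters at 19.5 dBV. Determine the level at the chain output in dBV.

-14.35 dBV

Stage 1: overshoot 38 dB → 38/2 = 19 dB → 0.5 dBV.
Stage 2: overshoot 16.5 dB → 16.5/10 = 1.65 dB → -14.35 dBV.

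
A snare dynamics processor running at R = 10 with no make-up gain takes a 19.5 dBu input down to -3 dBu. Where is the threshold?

Gain reduction = 19.5 − (-3) = 22.5 dB; output overshoot = GR / (R − 1) = 22.5 / 9 = 2.5 dB.
Threshold = output − output overshoot = -3 − 2.5 = -5.5 dBu.

-5.5 dBu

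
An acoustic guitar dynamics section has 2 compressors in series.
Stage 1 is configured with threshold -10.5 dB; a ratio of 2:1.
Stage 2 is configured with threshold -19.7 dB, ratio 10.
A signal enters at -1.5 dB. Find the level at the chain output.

Stage 1: -1.5 dB is 9 dB over -10.5 dB; at 2:1 that becomes 4.5 dB over, giving -6 dB.
Stage 2: 13.7 dB above -19.7 dB, reduced 10:1 to 1.37 dB above → -18.33 dB.

-18.33 dB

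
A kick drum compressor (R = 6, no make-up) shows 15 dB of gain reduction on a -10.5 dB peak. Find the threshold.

Input is 18 dB above T (since output overshoot × R = input overshoot: (-25.5 − T)·6 = -10.5 − T gives T = -28.5 dB).
Check: -28.5 + (-10.5 − (-28.5))/6 = -28.5 + 3 = -25.5 dB. ✓

-28.5 dB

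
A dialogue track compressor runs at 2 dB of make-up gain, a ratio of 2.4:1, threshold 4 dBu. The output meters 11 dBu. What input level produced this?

16 dBu

Stripping the +2 dB make-up gives 9 dBu at the gain stage.
That's 5 dB above the 4 dBu threshold.
Input overshoot = R × output overshoot = 12 dB → input = 4 + 12 = 16 dBu.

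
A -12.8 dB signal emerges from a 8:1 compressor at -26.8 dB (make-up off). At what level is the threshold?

Let T be the threshold. Output overshoot = (input overshoot)/R, so -26.8 − T = (-12.8 − T)/8.
8·(-26.8 − T) = -12.8 − T → 7·T = -214.4 − (-12.8) = -201.6.
T = -201.6/7 = -28.8 dB.

-28.8 dB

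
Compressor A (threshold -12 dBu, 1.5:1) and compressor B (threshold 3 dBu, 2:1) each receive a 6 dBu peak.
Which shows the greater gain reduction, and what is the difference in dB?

A: 18 dB over, compressed to 12 dB over, so 6 dB of GR.
B: 3 dB over, compressed to 1.5 dB over, so 1.5 dB of GR.
A reduces 4.5 dB more.

A, by 4.5 dB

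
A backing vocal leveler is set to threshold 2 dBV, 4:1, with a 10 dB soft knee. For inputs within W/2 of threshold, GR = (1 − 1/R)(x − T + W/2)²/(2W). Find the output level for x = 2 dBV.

x − T + W/2 = 2 − 2 + 5 = 5.
GR = (1 − 1/4) × 5² / 20 = 0.75 × 25 / 20 = 0.9375 dB.
Output = 2 − 0.9375 = 1.0625 dBV.

1.0625 dBV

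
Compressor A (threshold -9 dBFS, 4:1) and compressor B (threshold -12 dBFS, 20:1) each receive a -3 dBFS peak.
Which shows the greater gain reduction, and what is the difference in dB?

B, by 4.05 dB

A: overshoot 6 dB → output overshoot 1.5 dB → GR 4.5 dB.
B: overshoot 9 dB → output overshoot 0.45 dB → GR 8.55 dB.
Difference: 4.05 dB in favour of B.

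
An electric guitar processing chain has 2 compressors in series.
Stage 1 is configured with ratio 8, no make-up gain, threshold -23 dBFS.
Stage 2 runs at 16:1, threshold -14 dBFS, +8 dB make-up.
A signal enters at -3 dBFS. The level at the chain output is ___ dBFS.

Stage 1: -3 dBFS is 20 dB over -23 dBFS; at 8:1 that becomes 2.5 dB over, giving -20.5 dBFS.
Stage 2: -20.5 dBFS ≤ -14 dBFS, so stage 2 doesn't engage; make-up brings it to -12.5 dBFS.

-12.5 dBFS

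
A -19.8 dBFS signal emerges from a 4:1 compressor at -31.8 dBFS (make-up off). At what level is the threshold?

Let T be the threshold. Output overshoot = (input overshoot)/R, so -31.8 − T = (-19.8 − T)/4.
4·(-31.8 − T) = -19.8 − T → 3·T = -127.2 − (-19.8) = -107.4.
T = -107.4/3 = -35.8 dBFS.

-35.8 dBFS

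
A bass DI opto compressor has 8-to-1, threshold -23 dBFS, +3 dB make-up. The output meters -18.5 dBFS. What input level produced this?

-11 dBFS

Before make-up, the level was -18.5 − 3 = -21.5 dBFS.
Post-compression overshoot = -21.5 − (-23) = 1.5 dB.
Undo the ratio: input overshoot = 1.5 × 8 = 12 dB, giving input = -11 dBFS.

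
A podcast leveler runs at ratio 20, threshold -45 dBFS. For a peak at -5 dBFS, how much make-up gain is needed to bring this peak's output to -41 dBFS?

The peak compresses to -45 + 40/20 = -43 dBFS.
To reach -41 dBFS requires -41 − (-43) = 2 dB of make-up.

2 dB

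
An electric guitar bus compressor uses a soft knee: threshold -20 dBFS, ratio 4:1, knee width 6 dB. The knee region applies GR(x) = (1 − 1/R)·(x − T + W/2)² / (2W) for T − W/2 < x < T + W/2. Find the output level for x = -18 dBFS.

x − T + W/2 = -18 − (-20) + 3 = 5.
GR = (1 − 1/4) × 5² / 12 = 0.75 × 25 / 12 = 1.5625 dB.
Output = -18 − 1.5625 = -19.5625 dBFS.

-19.5625 dBFS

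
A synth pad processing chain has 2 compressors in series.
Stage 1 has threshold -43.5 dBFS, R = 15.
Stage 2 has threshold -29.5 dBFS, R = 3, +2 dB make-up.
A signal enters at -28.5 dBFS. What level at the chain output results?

-40.5 dBFS

Stage 1: -28.5 dBFS is 15 dB over -43.5 dBFS; at 15:1 that becomes 1 dB over, giving -42.5 dBFS.
Stage 2: -42.5 dBFS is at or below the -29.5 dBFS threshold — no compression; make-up brings it to -40.5 dBFS.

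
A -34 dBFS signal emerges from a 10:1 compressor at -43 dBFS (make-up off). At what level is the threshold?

Let T be the threshold. Output overshoot = (input overshoot)/R, so -43 − T = (-34 − T)/10.
10·(-43 − T) = -34 − T → 9·T = -430 − (-34) = -396.
T = -396/9 = -44 dBFS.

-44 dBFS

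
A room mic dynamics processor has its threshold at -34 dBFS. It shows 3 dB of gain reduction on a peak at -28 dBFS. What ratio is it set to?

Input overshoot = -28 − (-34) = 6 dB.
Output overshoot = 6 − 3 = 3 dB.
Ratio = input overshoot / output overshoot = 6 / 3 = 2.

2:1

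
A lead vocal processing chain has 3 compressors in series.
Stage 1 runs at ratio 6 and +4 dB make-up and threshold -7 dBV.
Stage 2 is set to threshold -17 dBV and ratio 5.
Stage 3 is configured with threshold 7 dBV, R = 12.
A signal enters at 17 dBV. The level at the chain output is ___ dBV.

Stage 1: overshoot 24 dB → 24/6 = 4 dB → -3 dBV; +4 dB make-up → 1 dBV.
Stage 2: 1 dBV is 18 dB over -17 dBV; at 5:1 that becomes 3.6 dB over, giving -13.4 dBV.
Stage 3: -13.4 dBV is at or below the 7 dBV threshold — no compression; output -13.4 dBV.

-13.4 dBV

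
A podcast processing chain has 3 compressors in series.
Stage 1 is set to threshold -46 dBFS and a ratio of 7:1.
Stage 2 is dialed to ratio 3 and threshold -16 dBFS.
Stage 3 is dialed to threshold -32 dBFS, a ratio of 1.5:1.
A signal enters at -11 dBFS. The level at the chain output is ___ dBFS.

Stage 1: 35 dB above -46 dBFS, reduced 7:1 to 5 dB above → -41 dBFS.
Stage 2: -41 dBFS ≤ -16 dBFS, so stage 2 doesn't engage; output -41 dBFS.
Stage 3: below threshold (-41 ≤ -32); passes unchanged; output -41 dBFS.

-41 dBFS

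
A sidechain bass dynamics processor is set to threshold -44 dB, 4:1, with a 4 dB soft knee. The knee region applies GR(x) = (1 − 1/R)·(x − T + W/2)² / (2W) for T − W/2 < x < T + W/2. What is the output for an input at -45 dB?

x − T + W/2 = -45 − (-44) + 2 = 1.
GR = (1 − 1/4) × 1² / 8 = 0.75 × 1 / 8 = 0.09375 dB.
Output = -45 − 0.09375 = -45.09375 dB.

-45.09375 dB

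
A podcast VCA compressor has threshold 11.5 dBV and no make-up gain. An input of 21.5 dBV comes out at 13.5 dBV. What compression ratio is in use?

Input overshoot = 21.5 − 11.5 = 10 dB; output overshoot = 13.5 − 11.5 = 2 dB.
Ratio = 10 / 2 = 5.

5:1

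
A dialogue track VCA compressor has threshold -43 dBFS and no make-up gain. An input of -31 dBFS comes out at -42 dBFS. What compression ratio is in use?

Input overshoot = -31 − (-43) = 12 dB; output overshoot = -42 − (-43) = 1 dB.
Ratio = 12 / 1 = 12.

12:1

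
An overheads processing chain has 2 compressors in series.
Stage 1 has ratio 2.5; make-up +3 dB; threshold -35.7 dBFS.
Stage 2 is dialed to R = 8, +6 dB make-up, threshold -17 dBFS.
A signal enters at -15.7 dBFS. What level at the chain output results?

-18.7 dBFS

Stage 1: -15.7 dBFS is 20 dB over -35.7 dBFS; at 2.5:1 that becomes 8 dB over, giving -27.7 dBFS; +3 dB make-up → -24.7 dBFS.
Stage 2: -24.7 dBFS ≤ -17 dBFS, so stage 2 doesn't engage; make-up brings it to -18.7 dBFS.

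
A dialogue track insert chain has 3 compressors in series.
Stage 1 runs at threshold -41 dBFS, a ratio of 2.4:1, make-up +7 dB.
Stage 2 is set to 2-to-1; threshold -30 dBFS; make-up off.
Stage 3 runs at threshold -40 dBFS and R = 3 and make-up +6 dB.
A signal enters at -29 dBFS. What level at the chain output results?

Stage 1: -29 dBFS is 12 dB over -41 dBFS; at 2.4:1 that becomes 5 dB over, giving -36 dBFS; +7 dB make-up → -29 dBFS.
Stage 2: overshoot 1 dB → 1/2 = 0.5 dB → -29.5 dBFS.
Stage 3: -29.5 dBFS is 10.5 dB over -40 dBFS; at 3:1 that becomes 3.5 dB over, giving -36.5 dBFS; +6 dB make-up → -30.5 dBFS.

-30.5 dBFS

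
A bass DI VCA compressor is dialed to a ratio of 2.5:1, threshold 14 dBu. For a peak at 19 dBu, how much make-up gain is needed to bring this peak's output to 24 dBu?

Overshoot 5 dB → 5/2.5 = 2 dB after compression, so the compressed level is 14 + 2 = 16 dBu.
Make-up = target − compressed = 24 − 16 = 8 dB.

8 dB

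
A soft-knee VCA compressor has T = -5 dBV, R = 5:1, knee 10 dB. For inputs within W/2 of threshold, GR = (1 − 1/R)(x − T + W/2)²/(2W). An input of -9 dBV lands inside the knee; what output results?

-9.04 dBV

x − T + W/2 = -9 − (-5) + 5 = 1.
GR = (1 − 1/5) × 1² / 20 = 0.8 × 1 / 20 = 0.04 dB.
Output = -9 − 0.04 = -9.04 dBV.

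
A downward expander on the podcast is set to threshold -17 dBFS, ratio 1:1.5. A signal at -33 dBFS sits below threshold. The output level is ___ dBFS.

-41 dBFS

Undershoot = (-17) − (-33) = 16 dB.
At 1:1.5, that expands to 24 dB under threshold.
Output = -17 − 24 = -41 dBFS.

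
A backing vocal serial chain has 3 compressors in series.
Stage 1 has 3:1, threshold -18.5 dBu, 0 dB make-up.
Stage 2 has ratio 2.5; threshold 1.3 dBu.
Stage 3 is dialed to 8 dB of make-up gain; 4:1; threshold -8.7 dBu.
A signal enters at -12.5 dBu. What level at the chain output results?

-8.5 dBu

Stage 1: 6 dB above -18.5 dBu, reduced 3:1 to 2 dB above → -16.5 dBu.
Stage 2: -16.5 dBu is at or below the 1.3 dBu threshold — no compression; output -16.5 dBu.
Stage 3: below threshold (-16.5 ≤ -8.7); passes unchanged; make-up brings it to -8.5 dBu.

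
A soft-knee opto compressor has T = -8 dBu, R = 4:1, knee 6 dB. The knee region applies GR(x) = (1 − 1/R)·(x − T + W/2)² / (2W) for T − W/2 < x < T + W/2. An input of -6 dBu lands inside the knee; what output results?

x − T + W/2 = -6 − (-8) + 3 = 5.
GR = (1 − 1/4) × 5² / 12 = 0.75 × 25 / 12 = 1.5625 dB.
Output = -6 − 1.5625 = -7.5625 dBu.

-7.5625 dBu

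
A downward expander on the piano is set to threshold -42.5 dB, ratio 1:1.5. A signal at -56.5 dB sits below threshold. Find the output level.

-63.5 dB

Below threshold, a 1:1.5 expander applies gain = (1.5−1)×(T − x) of attenuation.
(1.5−1) × 14 = 7 dB, so output = -56.5 − 7 = -63.5 dB.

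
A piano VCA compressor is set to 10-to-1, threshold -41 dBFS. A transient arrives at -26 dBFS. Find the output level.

-39.5 dBFS

-26 dBFS sits 15 dB over threshold.
10:1 compression reduces that to 15/10 = 1.5 dB over.
So the level is -41 + 1.5 = -39.5 dBFS.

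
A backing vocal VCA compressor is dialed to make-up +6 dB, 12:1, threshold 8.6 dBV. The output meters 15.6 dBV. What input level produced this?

20.6 dBV

Stripping the +6 dB make-up gives 9.6 dBV at the gain stage.
That's 1 dB above the 8.6 dBV threshold.
Undo the ratio: input overshoot = 1 × 12 = 12 dB, giving input = 20.6 dBV.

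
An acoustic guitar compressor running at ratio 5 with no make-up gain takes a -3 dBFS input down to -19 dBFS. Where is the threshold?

Gain reduction = -3 − (-19) = 16 dB; output overshoot = GR / (R − 1) = 16 / 4 = 4 dB.
Threshold = output − output overshoot = -19 − 4 = -23 dBFS.

-23 dBFS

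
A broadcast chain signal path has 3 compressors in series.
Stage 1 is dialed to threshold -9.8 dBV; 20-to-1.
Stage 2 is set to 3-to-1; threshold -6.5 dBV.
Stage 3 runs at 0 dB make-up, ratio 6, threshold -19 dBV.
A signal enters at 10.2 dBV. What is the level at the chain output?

-17.3 dBV

Stage 1: 20 dB above -9.8 dBV, reduced 20:1 to 1 dB above → -8.8 dBV.
Stage 2: -8.8 dBV is at or below the -6.5 dBV threshold — no compression; output -8.8 dBV.
Stage 3: overshoot 10.2 dB → 10.2/6 = 1.7 dB → -17.3 dBV.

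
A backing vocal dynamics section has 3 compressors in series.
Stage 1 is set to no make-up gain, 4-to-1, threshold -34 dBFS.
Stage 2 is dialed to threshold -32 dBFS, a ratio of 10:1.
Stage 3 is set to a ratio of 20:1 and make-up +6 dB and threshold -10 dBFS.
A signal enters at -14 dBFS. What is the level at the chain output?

Stage 1: 20 dB above -34 dBFS, reduced 4:1 to 5 dB above → -29 dBFS.
Stage 2: -29 dBFS is 3 dB over -32 dBFS; at 10:1 that becomes 0.3 dB over, giving -31.7 dBFS.
Stage 3: -31.7 dBFS is at or below the -10 dBFS threshold — no compression; make-up brings it to -25.7 dBFS.

-25.7 dBFS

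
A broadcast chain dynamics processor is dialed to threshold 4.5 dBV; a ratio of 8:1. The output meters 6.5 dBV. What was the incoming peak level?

Post-compression overshoot = 6.5 − 4.5 = 2 dB.
Input overshoot = R × output overshoot = 16 dB → input = 4.5 + 16 = 20.5 dBV.

20.5 dBV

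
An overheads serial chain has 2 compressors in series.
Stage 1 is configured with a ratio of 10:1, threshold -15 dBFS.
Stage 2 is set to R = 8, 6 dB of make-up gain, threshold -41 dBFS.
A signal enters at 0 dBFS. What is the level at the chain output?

Stage 1: 0 dBFS is 15 dB over -15 dBFS; at 10:1 that becomes 1.5 dB over, giving -13.5 dBFS.
Stage 2: -13.5 dBFS is 27.5 dB over -41 dBFS; at 8:1 that becomes 3.4375 dB over, giving -37.5625 dBFS; +6 dB make-up → -31.5625 dBFS.

-31.5625 dBFS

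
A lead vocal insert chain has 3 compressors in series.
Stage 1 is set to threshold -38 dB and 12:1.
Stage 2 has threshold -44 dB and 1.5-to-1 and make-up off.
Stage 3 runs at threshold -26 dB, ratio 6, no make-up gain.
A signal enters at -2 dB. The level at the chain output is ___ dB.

Stage 1: -2 dB is 36 dB over -38 dB; at 12:1 that becomes 3 dB over, giving -35 dB.
Stage 2: 9 dB above -44 dB, reduced 1.5:1 to 6 dB above → -38 dB.
Stage 3: -38 dB ≤ -26 dB, so stage 3 doesn't engage; output -38 dB.

-38 dB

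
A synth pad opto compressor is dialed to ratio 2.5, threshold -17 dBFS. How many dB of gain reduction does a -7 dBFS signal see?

The signal is 10 dB above threshold.
A 2.5:1 ratio leaves 4 dB of that excess.
Gain reduction = 10 − 4 = 6 dB.

6 dB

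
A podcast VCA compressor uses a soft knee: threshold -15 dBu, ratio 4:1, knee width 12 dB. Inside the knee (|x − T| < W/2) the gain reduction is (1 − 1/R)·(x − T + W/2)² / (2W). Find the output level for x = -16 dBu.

-16.78125 dBu

x − T + W/2 = -16 − (-15) + 6 = 5.
GR = (1 − 1/4) × 5² / 24 = 0.75 × 25 / 24 = 0.78125 dB.
Output = -16 − 0.78125 = -16.78125 dBu.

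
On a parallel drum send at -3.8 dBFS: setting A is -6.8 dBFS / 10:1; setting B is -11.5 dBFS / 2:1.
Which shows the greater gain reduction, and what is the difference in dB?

A: 3 dB over, compressed to 0.3 dB over, so 2.7 dB of GR.
B: 7.7 dB over, compressed to 3.85 dB over, so 3.85 dB of GR.
B applies 1.15 dB more gain reduction.

B, by 1.15 dB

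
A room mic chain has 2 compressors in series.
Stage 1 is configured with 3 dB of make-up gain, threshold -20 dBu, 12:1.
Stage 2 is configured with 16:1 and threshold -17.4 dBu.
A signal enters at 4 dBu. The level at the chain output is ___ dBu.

Stage 1: 4 dBu is 24 dB over -20 dBu; at 12:1 that becomes 2 dB over, giving -18 dBu; +3 dB make-up → -15 dBu.
Stage 2: overshoot 2.4 dB → 2.4/16 = 0.15 dB → -17.25 dBu.

-17.25 dBu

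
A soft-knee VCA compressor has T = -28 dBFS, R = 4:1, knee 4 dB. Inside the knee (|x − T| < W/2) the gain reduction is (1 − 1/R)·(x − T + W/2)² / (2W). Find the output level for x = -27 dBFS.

-27.84375 dBFS

x − T + W/2 = -27 − (-28) + 2 = 3.
GR = (1 − 1/4) × 3² / 8 = 0.75 × 9 / 8 = 0.84375 dB.
Output = -27 − 0.84375 = -27.84375 dBFS.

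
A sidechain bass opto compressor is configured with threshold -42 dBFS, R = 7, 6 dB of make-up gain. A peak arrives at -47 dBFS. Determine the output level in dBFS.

-41 dBFS

-47 dBFS is 5 dB below the -42 dBFS threshold, so no gain reduction is applied.
Make-up gain adds 6 dB: -47 + 6 = -41 dBFS.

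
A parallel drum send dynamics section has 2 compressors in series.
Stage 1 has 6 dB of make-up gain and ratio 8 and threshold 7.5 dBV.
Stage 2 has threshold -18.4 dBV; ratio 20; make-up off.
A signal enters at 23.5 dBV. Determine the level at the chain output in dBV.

Stage 1: 16 dB above 7.5 dBV, reduced 8:1 to 2 dB above → 9.5 dBV; +6 dB make-up → 15.5 dBV.
Stage 2: overshoot 33.9 dB → 33.9/20 = 1.695 dB → -16.705 dBV.

-16.705 dBV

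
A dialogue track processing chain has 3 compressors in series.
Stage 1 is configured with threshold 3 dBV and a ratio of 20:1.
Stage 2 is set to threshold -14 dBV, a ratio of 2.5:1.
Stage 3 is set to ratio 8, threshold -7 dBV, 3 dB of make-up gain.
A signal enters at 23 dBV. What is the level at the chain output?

Stage 1: 20 dB above 3 dBV, reduced 20:1 to 1 dB above → 4 dBV.
Stage 2: 18 dB above -14 dBV, reduced 2.5:1 to 7.2 dB above → -6.8 dBV.
Stage 3: 0.2 dB above -7 dBV, reduced 8:1 to 0.025 dB above → -6.975 dBV; +3 dB make-up → -3.975 dBV.

-3.975 dBV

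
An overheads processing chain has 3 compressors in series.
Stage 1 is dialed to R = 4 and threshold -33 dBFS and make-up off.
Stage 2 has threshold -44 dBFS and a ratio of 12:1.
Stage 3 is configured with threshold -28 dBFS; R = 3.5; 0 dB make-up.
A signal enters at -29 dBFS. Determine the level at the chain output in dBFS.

Stage 1: 4 dB above -33 dBFS, reduced 4:1 to 1 dB above → -32 dBFS.
Stage 2: 12 dB above -44 dBFS, reduced 12:1 to 1 dB above → -43 dBFS.
Stage 3: below threshold (-43 ≤ -28); passes unchanged; output -43 dBFS.

-43 dBFS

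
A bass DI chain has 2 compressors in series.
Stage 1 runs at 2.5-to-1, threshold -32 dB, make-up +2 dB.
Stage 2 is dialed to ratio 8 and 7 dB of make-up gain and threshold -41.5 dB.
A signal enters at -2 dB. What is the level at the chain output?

-31.5625 dB

Stage 1: overshoot 30 dB → 30/2.5 = 12 dB → -20 dB; +2 dB make-up → -18 dB.
Stage 2: -18 dB is 23.5 dB over -41.5 dB; at 8:1 that becomes 2.9375 dB over, giving -38.5625 dB; +7 dB make-up → -31.5625 dB.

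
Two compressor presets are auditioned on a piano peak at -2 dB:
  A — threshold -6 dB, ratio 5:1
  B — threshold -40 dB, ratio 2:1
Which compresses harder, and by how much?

B, by 15.8 dB

A: 4 dB over, compressed to 0.8 dB over, so 3.2 dB of GR.
B: 38 dB over, compressed to 19 dB over, so 19 dB of GR.
Difference: 15.8 dB in favour of B.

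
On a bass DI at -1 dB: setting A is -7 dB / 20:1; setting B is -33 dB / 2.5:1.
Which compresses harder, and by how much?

A: GR = 6 − 6/20 = 5.7 dB.
B: GR = 32 − 32/2.5 = 19.2 dB.
B reduces 13.5 dB more.

B, by 13.5 dB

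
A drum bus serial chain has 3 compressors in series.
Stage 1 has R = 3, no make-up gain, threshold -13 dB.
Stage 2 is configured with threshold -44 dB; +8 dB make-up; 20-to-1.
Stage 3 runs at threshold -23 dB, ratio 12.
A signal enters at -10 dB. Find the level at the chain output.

Stage 1: 3 dB above -13 dB, reduced 3:1 to 1 dB above → -12 dB.
Stage 2: -12 dB is 32 dB over -44 dB; at 20:1 that becomes 1.6 dB over, giving -42.4 dB; +8 dB make-up → -34.4 dB.
Stage 3: -34.4 dB is at or below the -23 dB threshold — no compression; output -34.4 dB.

-34.4 dB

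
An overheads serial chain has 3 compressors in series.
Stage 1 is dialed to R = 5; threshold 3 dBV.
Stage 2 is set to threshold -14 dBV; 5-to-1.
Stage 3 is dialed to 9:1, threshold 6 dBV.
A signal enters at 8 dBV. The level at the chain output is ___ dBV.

Stage 1: 8 dBV is 5 dB over 3 dBV; at 5:1 that becomes 1 dB over, giving 4 dBV.
Stage 2: overshoot 18 dB → 18/5 = 3.6 dB → -10.4 dBV.
Stage 3: -10.4 dBV is at or below the 6 dBV threshold — no compression; output -10.4 dBV.

-10.4 dBV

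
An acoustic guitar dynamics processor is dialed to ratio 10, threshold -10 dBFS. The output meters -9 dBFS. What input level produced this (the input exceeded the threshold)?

The compressed level sits -9 − (-10) = 1 dB over threshold.
Undo the ratio: input overshoot = 1 × 10 = 10 dB, giving input = 0 dBFS.

0 dBFS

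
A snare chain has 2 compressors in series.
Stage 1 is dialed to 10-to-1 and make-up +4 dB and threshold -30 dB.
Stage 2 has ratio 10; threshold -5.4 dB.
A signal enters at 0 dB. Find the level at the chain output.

-23 dB

Stage 1: 0 dB is 30 dB over -30 dB; at 10:1 that becomes 3 dB over, giving -27 dB; +4 dB make-up → -23 dB.
Stage 2: below threshold (-23 ≤ -5.4); passes unchanged; output -23 dB.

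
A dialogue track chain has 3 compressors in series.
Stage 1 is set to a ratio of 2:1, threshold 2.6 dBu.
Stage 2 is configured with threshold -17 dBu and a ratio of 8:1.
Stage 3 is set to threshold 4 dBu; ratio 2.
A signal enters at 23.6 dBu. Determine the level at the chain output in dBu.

Stage 1: 23.6 dBu is 21 dB over 2.6 dBu; at 2:1 that becomes 10.5 dB over, giving 13.1 dBu.
Stage 2: 30.1 dB above -17 dBu, reduced 8:1 to 3.7625 dB above → -13.2375 dBu.
Stage 3: below threshold (-13.2375 ≤ 4); passes unchanged; output -13.2375 dBu.

-13.2375 dBu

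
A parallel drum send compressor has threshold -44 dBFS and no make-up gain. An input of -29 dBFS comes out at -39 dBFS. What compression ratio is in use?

3:1

Input overshoot = -29 − (-44) = 15 dB; output overshoot = -39 − (-44) = 5 dB.
Ratio = 15 / 5 = 3.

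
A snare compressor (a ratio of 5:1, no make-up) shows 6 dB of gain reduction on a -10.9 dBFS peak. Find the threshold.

-18.4 dBFS

Input is 7.5 dB above T (since output overshoot × R = input overshoot: (-16.9 − T)·5 = -10.9 − T gives T = -18.4 dBFS).
Check: -18.4 + (-10.9 − (-18.4))/5 = -18.4 + 1.5 = -16.9 dBFS. ✓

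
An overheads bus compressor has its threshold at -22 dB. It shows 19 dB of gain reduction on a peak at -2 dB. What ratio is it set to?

20:1

Input overshoot = -2 − (-22) = 20 dB.
Output overshoot = 20 − 19 = 1 dB.
Ratio = input overshoot / output overshoot = 20 / 1 = 20.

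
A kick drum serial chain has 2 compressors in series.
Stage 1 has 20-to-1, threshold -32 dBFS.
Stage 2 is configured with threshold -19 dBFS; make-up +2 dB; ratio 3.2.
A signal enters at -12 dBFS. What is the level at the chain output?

Stage 1: 20 dB above -32 dBFS, reduced 20:1 to 1 dB above → -31 dBFS.
Stage 2: -31 dBFS ≤ -19 dBFS, so stage 2 doesn't engage; make-up brings it to -29 dBFS.

-29 dBFS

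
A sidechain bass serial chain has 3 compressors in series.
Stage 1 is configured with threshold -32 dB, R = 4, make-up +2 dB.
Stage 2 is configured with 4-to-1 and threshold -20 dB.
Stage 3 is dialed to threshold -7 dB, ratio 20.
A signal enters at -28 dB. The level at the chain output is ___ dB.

-29 dB

Stage 1: overshoot 4 dB → 4/4 = 1 dB → -31 dB; +2 dB make-up → -29 dB.
Stage 2: -29 dB is at or below the -20 dB threshold — no compression; output -29 dB.
Stage 3: -29 dB is at or below the -7 dB threshold — no compression; output -29 dB.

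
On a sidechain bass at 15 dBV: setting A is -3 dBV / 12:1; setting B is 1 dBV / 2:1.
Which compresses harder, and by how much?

A, by 9.5 dB

A: 18 dB over, compressed to 1.5 dB over, so 16.5 dB of GR.
B: 14 dB over, compressed to 7 dB over, so 7 dB of GR.
A reduces 9.5 dB more.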